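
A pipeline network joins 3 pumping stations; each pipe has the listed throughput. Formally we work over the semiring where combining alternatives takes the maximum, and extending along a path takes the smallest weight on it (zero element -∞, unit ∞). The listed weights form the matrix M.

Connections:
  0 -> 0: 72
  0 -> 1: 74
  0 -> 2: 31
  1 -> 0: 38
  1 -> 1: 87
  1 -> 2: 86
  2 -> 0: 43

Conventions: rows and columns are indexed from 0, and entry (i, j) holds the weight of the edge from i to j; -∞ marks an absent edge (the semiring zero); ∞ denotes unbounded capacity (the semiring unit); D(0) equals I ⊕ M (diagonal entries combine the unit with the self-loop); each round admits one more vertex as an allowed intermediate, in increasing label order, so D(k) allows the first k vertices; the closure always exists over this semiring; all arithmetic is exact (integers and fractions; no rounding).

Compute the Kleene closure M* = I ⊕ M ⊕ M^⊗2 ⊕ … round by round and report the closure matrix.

D(0):
  [∞, 74, 31]
  [38, ∞, 86]
  [43, -∞, ∞]
D(1):
  [∞, 74, 31]
  [38, ∞, 86]
  [43, 43, ∞]
D(2):
  [∞, 74, 74]
  [38, ∞, 86]
  [43, 43, ∞]
D(3):
  [∞, 74, 74]
  [43, ∞, 86]
  [43, 43, ∞]
Answer: M* = [[∞, 74, 74], [43, ∞, 86], [43, 43, ∞]]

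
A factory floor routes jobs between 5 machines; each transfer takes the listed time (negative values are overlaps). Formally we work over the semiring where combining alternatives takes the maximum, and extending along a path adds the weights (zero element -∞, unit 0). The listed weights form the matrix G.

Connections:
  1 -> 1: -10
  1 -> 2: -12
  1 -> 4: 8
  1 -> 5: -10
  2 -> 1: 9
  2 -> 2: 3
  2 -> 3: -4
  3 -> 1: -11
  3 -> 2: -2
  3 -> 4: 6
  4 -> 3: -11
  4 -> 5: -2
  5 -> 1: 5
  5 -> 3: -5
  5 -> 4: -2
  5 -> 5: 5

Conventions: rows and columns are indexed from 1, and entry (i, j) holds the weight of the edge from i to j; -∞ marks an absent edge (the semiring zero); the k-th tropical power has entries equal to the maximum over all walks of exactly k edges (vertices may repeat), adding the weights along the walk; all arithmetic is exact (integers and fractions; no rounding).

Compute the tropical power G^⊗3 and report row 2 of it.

G^⊗2:
  [-3, -9, -3, -2, 6]
  [12, 6, -1, 17, -1]
  [7, 1, -5, -3, 4]
  [3, -13, -7, -4, 3]
  [10, -7, 0, 13, 10]
G^⊗3:
  [11, -5, 1, 5, 11]
  [15, 9, 6, 20, 15]
  [10, 4, -1, 15, 9]
  [8, -9, -2, 11, 8]
  [15, -2, 5, 18, 15]
Answer: row 2 of G^⊗3 = [15, 9, 6, 20, 15]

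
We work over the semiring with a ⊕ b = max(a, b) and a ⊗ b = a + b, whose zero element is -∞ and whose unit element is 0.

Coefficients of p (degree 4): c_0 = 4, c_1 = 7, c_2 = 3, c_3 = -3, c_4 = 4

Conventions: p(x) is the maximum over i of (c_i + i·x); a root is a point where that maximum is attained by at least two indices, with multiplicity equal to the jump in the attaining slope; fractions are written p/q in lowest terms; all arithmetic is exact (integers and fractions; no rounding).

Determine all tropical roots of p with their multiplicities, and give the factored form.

hull edge (i=0, c=4) to (i=1, c=7): slope 3, span 1
hull edge (i=1, c=7) to (i=4, c=4): slope -1, span 3
Factored form: p(x) = 4 ⊗ (x ⊕ (-3)) ⊗ (x ⊕ 1) ⊗ (x ⊕ 1) ⊗ (x ⊕ 1)
Answer: roots = -3 (mult 1), 1 (mult 3)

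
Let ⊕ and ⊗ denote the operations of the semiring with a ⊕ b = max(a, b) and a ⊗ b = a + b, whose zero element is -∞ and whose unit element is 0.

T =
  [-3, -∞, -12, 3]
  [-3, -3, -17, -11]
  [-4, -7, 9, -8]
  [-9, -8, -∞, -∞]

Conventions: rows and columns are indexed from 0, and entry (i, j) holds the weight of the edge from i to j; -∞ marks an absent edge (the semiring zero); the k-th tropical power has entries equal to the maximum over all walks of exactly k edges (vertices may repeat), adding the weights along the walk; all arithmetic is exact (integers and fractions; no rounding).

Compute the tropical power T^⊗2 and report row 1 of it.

T^⊗2:
  [-6, -5, -3, 0]
  [-6, -6, -8, 0]
  [5, 2, 18, 1]
  [-11, -11, -21, -6]
Answer: row 1 of T^⊗2 = [-6, -6, -8, 0]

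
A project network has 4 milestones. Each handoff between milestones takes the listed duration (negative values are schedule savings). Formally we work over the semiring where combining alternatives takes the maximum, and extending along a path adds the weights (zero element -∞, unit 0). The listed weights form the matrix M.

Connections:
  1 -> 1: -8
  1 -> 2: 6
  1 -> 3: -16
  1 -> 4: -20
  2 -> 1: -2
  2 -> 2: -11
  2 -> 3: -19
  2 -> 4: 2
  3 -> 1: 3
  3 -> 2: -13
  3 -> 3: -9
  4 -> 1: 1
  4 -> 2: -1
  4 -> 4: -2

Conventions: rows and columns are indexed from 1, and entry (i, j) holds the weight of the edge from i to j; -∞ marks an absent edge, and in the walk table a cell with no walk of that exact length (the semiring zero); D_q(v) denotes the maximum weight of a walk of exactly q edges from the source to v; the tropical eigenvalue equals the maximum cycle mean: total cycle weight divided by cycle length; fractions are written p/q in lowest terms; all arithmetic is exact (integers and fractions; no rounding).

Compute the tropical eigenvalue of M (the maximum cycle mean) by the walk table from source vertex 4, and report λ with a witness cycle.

q=0: [-∞, -∞, -∞, 0]
q=1: [1, -1, -∞, -2]
q=2: [-1, 7, -15, 1]
q=3: [5, 5, -12, 9]
q=4: [10, 11, -11, 7]
Optimal cycle mean attained by: cycle 1->2->4->1, total 6 + 2 + 1, length 3.
Answer: λ = 3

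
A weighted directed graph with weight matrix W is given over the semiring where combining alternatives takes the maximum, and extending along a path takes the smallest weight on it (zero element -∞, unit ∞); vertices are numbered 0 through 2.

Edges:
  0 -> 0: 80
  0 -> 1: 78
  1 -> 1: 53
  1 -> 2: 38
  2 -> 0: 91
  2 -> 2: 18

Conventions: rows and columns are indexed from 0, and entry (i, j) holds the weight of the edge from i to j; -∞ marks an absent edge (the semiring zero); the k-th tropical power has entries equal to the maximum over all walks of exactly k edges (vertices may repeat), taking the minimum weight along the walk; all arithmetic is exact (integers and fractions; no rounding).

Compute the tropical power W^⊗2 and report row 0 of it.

W^⊗2:
  [80, 78, 38]
  [38, 53, 38]
  [80, 78, 18]
Answer: row 0 of W^⊗2 = [80, 78, 38]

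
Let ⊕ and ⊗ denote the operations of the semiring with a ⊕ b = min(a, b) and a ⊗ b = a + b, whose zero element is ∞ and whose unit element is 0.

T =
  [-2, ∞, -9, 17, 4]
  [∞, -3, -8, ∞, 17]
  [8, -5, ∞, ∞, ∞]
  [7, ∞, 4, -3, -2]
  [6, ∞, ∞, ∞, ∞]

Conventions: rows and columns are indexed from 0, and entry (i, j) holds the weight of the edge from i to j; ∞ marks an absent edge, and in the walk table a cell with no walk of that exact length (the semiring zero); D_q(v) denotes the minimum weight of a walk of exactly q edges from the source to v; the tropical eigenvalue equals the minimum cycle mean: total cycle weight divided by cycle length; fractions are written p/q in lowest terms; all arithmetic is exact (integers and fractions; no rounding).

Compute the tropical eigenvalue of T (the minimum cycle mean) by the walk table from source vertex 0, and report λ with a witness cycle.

q=0: [0, ∞, ∞, ∞, ∞]
q=1: [-2, ∞, -9, 17, 4]
q=2: [-4, -14, -11, 14, 2]
q=3: [-6, -17, -22, 11, 0]
q=4: [-14, -27, -25, 8, -2]
q=5: [-17, -30, -35, 3, -10]
Optimal cycle mean attained by: cycle 1->2->1, total (-8) + (-5), length 2.
Answer: λ = -13/2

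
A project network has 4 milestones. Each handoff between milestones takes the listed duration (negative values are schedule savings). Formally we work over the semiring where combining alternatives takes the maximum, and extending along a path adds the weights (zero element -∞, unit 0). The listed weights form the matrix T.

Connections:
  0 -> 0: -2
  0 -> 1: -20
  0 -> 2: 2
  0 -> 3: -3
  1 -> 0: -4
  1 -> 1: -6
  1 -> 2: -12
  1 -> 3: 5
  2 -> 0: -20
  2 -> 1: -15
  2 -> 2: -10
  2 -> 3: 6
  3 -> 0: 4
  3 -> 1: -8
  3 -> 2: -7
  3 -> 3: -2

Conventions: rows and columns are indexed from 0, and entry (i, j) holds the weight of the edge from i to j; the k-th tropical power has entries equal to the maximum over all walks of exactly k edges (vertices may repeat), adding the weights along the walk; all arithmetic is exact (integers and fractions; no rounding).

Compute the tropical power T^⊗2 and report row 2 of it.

T^⊗2:
  [1, -11, 0, 8]
  [9, -3, -2, 3]
  [10, -2, -1, 4]
  [2, -10, 6, 1]
Answer: row 2 of T^⊗2 = [10, -2, -1, 4]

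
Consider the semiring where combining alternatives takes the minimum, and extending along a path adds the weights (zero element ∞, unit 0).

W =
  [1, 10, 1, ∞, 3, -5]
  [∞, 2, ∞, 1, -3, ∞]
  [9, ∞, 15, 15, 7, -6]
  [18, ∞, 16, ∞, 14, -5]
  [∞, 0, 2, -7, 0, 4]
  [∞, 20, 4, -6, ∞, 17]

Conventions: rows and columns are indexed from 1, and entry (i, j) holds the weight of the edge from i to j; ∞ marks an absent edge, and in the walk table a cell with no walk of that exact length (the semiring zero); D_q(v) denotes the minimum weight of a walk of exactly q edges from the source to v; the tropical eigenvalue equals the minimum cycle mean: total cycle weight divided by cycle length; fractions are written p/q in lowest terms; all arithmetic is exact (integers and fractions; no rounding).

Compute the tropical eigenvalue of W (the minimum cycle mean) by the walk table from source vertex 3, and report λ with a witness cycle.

q=0: [∞, ∞, 0, ∞, ∞, ∞]
q=1: [9, ∞, 15, 15, 7, -6]
q=2: [10, 7, -2, -12, 7, 4]
q=3: [6, 7, 4, -2, 2, -17]
q=4: [7, 2, -13, -23, 2, -7]
q=5: [-5, 2, -7, -13, -9, -28]
q=6: [-4, -9, -24, -34, -9, -18]
Optimal cycle mean attained by: cycle 4->6->4, total (-5) + (-6), length 2.
Answer: λ = -11/2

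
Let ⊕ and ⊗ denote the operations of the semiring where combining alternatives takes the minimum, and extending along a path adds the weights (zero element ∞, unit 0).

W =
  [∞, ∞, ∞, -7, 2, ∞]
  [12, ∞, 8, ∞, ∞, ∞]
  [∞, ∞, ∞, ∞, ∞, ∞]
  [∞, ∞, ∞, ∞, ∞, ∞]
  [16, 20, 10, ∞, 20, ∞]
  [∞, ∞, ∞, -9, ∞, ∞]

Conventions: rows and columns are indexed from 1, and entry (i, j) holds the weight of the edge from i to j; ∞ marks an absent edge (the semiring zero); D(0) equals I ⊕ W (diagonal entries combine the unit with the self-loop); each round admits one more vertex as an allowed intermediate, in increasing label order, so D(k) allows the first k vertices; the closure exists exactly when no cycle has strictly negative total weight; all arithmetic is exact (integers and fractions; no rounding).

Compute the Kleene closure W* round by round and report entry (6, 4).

D(0):
  [0, ∞, ∞, -7, 2, ∞]
  [12, 0, 8, ∞, ∞, ∞]
  [∞, ∞, 0, ∞, ∞, ∞]
  [∞, ∞, ∞, 0, ∞, ∞]
  [16, 20, 10, ∞, 0, ∞]
  [∞, ∞, ∞, -9, ∞, 0]
D(1):
  [0, ∞, ∞, -7, 2, ∞]
  [12, 0, 8, 5, 14, ∞]
  [∞, ∞, 0, ∞, ∞, ∞]
  [∞, ∞, ∞, 0, ∞, ∞]
  [16, 20, 10, 9, 0, ∞]
  [∞, ∞, ∞, -9, ∞, 0]
D(2):
  [0, ∞, ∞, -7, 2, ∞]
  [12, 0, 8, 5, 14, ∞]
  [∞, ∞, 0, ∞, ∞, ∞]
  [∞, ∞, ∞, 0, ∞, ∞]
  [16, 20, 10, 9, 0, ∞]
  [∞, ∞, ∞, -9, ∞, 0]
D(3):
  [0, ∞, ∞, -7, 2, ∞]
  [12, 0, 8, 5, 14, ∞]
  [∞, ∞, 0, ∞, ∞, ∞]
  [∞, ∞, ∞, 0, ∞, ∞]
  [16, 20, 10, 9, 0, ∞]
  [∞, ∞, ∞, -9, ∞, 0]
D(4):
  [0, ∞, ∞, -7, 2, ∞]
  [12, 0, 8, 5, 14, ∞]
  [∞, ∞, 0, ∞, ∞, ∞]
  [∞, ∞, ∞, 0, ∞, ∞]
  [16, 20, 10, 9, 0, ∞]
  [∞, ∞, ∞, -9, ∞, 0]
D(5):
  [0, 22, 12, -7, 2, ∞]
  [12, 0, 8, 5, 14, ∞]
  [∞, ∞, 0, ∞, ∞, ∞]
  [∞, ∞, ∞, 0, ∞, ∞]
  [16, 20, 10, 9, 0, ∞]
  [∞, ∞, ∞, -9, ∞, 0]
D(6):
  [0, 22, 12, -7, 2, ∞]
  [12, 0, 8, 5, 14, ∞]
  [∞, ∞, 0, ∞, ∞, ∞]
  [∞, ∞, ∞, 0, ∞, ∞]
  [16, 20, 10, 9, 0, ∞]
  [∞, ∞, ∞, -9, ∞, 0]
Answer: W*[6][4] = -9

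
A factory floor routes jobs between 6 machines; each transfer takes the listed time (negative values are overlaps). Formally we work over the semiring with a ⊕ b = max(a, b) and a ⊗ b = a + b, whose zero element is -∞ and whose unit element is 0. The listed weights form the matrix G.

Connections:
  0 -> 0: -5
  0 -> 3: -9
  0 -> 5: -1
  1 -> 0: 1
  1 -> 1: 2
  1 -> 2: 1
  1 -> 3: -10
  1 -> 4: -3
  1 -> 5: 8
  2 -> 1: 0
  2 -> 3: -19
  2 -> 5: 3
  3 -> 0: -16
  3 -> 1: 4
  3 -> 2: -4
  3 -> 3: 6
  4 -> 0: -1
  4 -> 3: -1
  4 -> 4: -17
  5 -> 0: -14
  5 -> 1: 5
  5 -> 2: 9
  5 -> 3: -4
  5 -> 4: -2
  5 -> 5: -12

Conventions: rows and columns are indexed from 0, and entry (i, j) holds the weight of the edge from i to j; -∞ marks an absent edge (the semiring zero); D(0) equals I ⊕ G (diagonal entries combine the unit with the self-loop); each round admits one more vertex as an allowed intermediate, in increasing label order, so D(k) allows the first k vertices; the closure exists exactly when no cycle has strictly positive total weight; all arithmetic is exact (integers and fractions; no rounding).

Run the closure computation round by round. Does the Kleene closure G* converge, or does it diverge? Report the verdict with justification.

Detection: at round 0, diagonal entry (1, 1) turns strictly positive.
Key observation: the cycle 1->1 has total weight 2, which is strictly positive.
Answer: DIVERGES — positive cycle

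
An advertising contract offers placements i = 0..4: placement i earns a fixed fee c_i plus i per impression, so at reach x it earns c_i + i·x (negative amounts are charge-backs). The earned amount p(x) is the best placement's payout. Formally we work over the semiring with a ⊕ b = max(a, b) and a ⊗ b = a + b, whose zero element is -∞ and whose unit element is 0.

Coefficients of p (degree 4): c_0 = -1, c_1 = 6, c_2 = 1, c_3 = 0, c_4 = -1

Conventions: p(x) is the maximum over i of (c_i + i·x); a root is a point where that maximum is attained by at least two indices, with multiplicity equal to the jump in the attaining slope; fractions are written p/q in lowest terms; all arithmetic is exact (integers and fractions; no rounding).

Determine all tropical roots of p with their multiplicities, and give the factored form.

hull edge (i=0, c=-1) to (i=1, c=6): slope 7, span 1
hull edge (i=1, c=6) to (i=4, c=-1): slope -7/3, span 3
Factored form: p(x) = -1 ⊗ (x ⊕ (-7)) ⊗ (x ⊕ 7/3) ⊗ (x ⊕ 7/3) ⊗ (x ⊕ 7/3)
Answer: roots = -7 (mult 1), 7/3 (mult 3)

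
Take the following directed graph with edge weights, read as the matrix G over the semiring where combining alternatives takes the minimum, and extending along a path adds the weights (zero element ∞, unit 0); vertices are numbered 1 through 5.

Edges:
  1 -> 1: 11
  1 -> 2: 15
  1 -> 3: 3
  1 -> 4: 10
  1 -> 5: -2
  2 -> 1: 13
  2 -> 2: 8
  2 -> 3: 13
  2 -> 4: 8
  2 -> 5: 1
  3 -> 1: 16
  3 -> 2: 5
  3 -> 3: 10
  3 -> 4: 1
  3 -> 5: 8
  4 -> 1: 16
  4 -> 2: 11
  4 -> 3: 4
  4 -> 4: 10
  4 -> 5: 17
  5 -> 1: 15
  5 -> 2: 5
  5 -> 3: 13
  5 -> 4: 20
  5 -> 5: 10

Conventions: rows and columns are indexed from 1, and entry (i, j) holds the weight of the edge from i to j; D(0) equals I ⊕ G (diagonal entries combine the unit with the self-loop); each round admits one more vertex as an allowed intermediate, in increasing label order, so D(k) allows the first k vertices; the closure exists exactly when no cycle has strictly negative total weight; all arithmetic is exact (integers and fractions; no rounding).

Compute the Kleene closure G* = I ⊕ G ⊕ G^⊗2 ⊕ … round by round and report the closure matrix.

D(0):
  [0, 15, 3, 10, -2]
  [13, 0, 13, 8, 1]
  [16, 5, 0, 1, 8]
  [16, 11, 4, 0, 17]
  [15, 5, 13, 20, 0]
D(1):
  [0, 15, 3, 10, -2]
  [13, 0, 13, 8, 1]
  [16, 5, 0, 1, 8]
  [16, 11, 4, 0, 14]
  [15, 5, 13, 20, 0]
D(2):
  [0, 15, 3, 10, -2]
  [13, 0, 13, 8, 1]
  [16, 5, 0, 1, 6]
  [16, 11, 4, 0, 12]
  [15, 5, 13, 13, 0]
D(3):
  [0, 8, 3, 4, -2]
  [13, 0, 13, 8, 1]
  [16, 5, 0, 1, 6]
  [16, 9, 4, 0, 10]
  [15, 5, 13, 13, 0]
D(4):
  [0, 8, 3, 4, -2]
  [13, 0, 12, 8, 1]
  [16, 5, 0, 1, 6]
  [16, 9, 4, 0, 10]
  [15, 5, 13, 13, 0]
D(5):
  [0, 3, 3, 4, -2]
  [13, 0, 12, 8, 1]
  [16, 5, 0, 1, 6]
  [16, 9, 4, 0, 10]
  [15, 5, 13, 13, 0]
Answer: G* = [[0, 3, 3, 4, -2], [13, 0, 12, 8, 1], [16, 5, 0, 1, 6], [16, 9, 4, 0, 10], [15, 5, 13, 13, 0]]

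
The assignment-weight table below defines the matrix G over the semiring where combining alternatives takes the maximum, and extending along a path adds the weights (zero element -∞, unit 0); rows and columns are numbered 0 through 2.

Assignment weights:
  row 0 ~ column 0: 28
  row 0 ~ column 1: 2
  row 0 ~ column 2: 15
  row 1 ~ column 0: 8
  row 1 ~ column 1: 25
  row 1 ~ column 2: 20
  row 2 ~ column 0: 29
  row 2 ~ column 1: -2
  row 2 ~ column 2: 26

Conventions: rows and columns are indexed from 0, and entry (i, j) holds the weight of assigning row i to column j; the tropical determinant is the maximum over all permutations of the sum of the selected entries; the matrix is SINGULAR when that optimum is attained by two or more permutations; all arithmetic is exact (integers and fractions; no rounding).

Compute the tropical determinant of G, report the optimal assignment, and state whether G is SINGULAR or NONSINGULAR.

σ = (0, 1, 2): 28 + 25 + 26 = 79
σ = (0, 2, 1): 28 + 20 + (-2) = 46
σ = (1, 0, 2): 2 + 8 + 26 = 36
σ = (1, 2, 0): 2 + 20 + 29 = 51
σ = (2, 0, 1): 15 + 8 + (-2) = 21
σ = (2, 1, 0): 15 + 25 + 29 = 69
Optimal value attained by: σ = (0, 1, 2).
Answer: det⊕(G) = 79; verdict: NONSINGULAR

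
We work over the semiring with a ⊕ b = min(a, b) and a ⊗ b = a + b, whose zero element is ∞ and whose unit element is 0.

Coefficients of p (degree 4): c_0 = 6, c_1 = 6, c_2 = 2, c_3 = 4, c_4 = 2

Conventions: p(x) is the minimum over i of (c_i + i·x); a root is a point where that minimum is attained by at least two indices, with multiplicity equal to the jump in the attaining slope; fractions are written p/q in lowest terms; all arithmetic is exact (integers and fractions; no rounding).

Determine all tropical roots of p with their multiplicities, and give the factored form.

hull edge (i=0, c=6) to (i=2, c=2): slope -2, span 2
hull edge (i=2, c=2) to (i=4, c=2): slope 0, span 2
Factored form: p(x) = 2 ⊗ (x ⊕ 0) ⊗ (x ⊕ 0) ⊗ (x ⊕ 2) ⊗ (x ⊕ 2)
Answer: roots = 0 (mult 2), 2 (mult 2)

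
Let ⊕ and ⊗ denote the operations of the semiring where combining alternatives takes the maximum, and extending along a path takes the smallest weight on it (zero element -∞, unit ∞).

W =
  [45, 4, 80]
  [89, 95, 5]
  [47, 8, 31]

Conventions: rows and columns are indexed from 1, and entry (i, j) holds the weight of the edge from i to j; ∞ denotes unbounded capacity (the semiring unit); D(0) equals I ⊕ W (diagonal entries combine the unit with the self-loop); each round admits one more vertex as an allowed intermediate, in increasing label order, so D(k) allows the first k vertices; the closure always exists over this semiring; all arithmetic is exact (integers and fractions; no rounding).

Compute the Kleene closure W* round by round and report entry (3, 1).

D(0):
  [∞, 4, 80]
  [89, ∞, 5]
  [47, 8, ∞]
D(1):
  [∞, 4, 80]
  [89, ∞, 80]
  [47, 8, ∞]
D(2):
  [∞, 4, 80]
  [89, ∞, 80]
  [47, 8, ∞]
D(3):
  [∞, 8, 80]
  [89, ∞, 80]
  [47, 8, ∞]
Answer: W*[3][1] = 47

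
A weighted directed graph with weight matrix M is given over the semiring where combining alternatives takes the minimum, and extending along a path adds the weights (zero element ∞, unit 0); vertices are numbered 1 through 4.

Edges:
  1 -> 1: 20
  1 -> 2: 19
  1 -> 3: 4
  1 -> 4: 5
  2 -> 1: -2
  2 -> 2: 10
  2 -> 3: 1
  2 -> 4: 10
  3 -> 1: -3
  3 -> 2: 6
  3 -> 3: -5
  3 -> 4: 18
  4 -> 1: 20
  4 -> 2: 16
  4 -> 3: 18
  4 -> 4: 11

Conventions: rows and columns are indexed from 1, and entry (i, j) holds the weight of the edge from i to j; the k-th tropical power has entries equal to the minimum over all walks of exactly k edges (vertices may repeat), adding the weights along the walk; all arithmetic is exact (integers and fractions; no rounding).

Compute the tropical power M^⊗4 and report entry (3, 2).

M^⊗2:
  [1, 10, -1, 16]
  [-2, 7, -4, 3]
  [-8, 1, -10, 2]
  [14, 24, 13, 22]
M^⊗3:
  [-4, 5, -6, 6]
  [-7, 2, -9, 3]
  [-13, -4, -15, -3]
  [10, 19, 8, 19]
M^⊗4:
  [-9, 0, -11, 1]
  [-12, -3, -14, -2]
  [-18, -9, -20, -8]
  [5, 14, 3, 15]
Key observation: the optimum is the walk 3->3->3->3->2, with weight (-5) + (-5) + (-5) + 6 = -9.
Optimal value attained by: walk 3->3->3->3->2.
Answer: (M^⊗4)[3][2] = -9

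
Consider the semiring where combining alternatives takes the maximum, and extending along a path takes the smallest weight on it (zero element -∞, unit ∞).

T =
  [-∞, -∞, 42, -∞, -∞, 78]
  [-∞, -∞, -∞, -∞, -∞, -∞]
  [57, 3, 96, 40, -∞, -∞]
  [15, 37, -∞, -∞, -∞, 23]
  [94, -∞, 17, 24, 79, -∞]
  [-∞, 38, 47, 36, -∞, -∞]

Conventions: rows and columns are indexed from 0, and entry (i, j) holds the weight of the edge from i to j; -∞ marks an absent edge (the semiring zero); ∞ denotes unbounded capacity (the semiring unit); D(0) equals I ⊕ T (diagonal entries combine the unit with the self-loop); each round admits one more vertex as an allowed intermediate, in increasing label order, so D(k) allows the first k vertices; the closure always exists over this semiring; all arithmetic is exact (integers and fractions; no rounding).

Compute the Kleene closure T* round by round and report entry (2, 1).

D(0):
  [∞, -∞, 42, -∞, -∞, 78]
  [-∞, ∞, -∞, -∞, -∞, -∞]
  [57, 3, ∞, 40, -∞, -∞]
  [15, 37, -∞, ∞, -∞, 23]
  [94, -∞, 17, 24, ∞, -∞]
  [-∞, 38, 47, 36, -∞, ∞]
D(1):
  [∞, -∞, 42, -∞, -∞, 78]
  [-∞, ∞, -∞, -∞, -∞, -∞]
  [57, 3, ∞, 40, -∞, 57]
  [15, 37, 15, ∞, -∞, 23]
  [94, -∞, 42, 24, ∞, 78]
  [-∞, 38, 47, 36, -∞, ∞]
D(2):
  [∞, -∞, 42, -∞, -∞, 78]
  [-∞, ∞, -∞, -∞, -∞, -∞]
  [57, 3, ∞, 40, -∞, 57]
  [15, 37, 15, ∞, -∞, 23]
  [94, -∞, 42, 24, ∞, 78]
  [-∞, 38, 47, 36, -∞, ∞]
D(3):
  [∞, 3, 42, 40, -∞, 78]
  [-∞, ∞, -∞, -∞, -∞, -∞]
  [57, 3, ∞, 40, -∞, 57]
  [15, 37, 15, ∞, -∞, 23]
  [94, 3, 42, 40, ∞, 78]
  [47, 38, 47, 40, -∞, ∞]
D(4):
  [∞, 37, 42, 40, -∞, 78]
  [-∞, ∞, -∞, -∞, -∞, -∞]
  [57, 37, ∞, 40, -∞, 57]
  [15, 37, 15, ∞, -∞, 23]
  [94, 37, 42, 40, ∞, 78]
  [47, 38, 47, 40, -∞, ∞]
D(5):
  [∞, 37, 42, 40, -∞, 78]
  [-∞, ∞, -∞, -∞, -∞, -∞]
  [57, 37, ∞, 40, -∞, 57]
  [15, 37, 15, ∞, -∞, 23]
  [94, 37, 42, 40, ∞, 78]
  [47, 38, 47, 40, -∞, ∞]
D(6):
  [∞, 38, 47, 40, -∞, 78]
  [-∞, ∞, -∞, -∞, -∞, -∞]
  [57, 38, ∞, 40, -∞, 57]
  [23, 37, 23, ∞, -∞, 23]
  [94, 38, 47, 40, ∞, 78]
  [47, 38, 47, 40, -∞, ∞]
Answer: T*[2][1] = 38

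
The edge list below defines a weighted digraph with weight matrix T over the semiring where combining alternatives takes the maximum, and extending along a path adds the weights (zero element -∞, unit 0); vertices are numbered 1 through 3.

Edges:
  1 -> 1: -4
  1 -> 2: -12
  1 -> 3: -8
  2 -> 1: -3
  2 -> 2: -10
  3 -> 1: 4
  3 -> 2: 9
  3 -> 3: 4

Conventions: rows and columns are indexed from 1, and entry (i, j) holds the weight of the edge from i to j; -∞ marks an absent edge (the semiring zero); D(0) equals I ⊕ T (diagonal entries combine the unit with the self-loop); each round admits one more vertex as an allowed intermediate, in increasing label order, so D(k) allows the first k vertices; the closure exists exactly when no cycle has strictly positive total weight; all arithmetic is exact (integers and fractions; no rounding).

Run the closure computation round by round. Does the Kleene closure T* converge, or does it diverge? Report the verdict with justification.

Detection: at round 0, diagonal entry (3, 3) turns strictly positive.
Key observation: the cycle 3->3 has total weight 4, which is strictly positive.
Answer: DIVERGES — positive cycle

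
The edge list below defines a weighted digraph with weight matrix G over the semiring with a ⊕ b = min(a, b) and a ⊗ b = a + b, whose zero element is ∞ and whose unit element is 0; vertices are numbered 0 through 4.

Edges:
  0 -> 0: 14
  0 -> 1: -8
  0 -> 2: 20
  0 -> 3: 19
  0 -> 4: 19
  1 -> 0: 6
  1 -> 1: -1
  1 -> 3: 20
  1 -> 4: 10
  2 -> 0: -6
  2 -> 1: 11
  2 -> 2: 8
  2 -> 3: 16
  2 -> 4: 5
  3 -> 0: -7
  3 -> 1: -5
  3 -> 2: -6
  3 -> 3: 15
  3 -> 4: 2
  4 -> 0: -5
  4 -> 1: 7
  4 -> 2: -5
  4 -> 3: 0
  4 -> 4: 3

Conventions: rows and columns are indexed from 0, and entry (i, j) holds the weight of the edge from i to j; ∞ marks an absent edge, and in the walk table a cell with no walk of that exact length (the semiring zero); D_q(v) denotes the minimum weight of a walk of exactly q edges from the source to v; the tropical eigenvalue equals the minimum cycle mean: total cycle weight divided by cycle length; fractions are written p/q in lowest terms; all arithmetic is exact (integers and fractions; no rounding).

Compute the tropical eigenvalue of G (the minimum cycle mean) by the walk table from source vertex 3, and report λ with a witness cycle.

q=0: [∞, ∞, ∞, 0, ∞]
q=1: [-7, -5, -6, 15, 2]
q=2: [-12, -15, -3, 2, -1]
q=3: [-9, -20, -6, -1, -5]
q=4: [-14, -21, -10, -5, -10]
q=5: [-16, -22, -15, -10, -11]
Optimal cycle mean attained by: cycle 0->1->4->2->0, total (-8) + 10 + (-5) + (-6), length 4.
Answer: λ = -9/4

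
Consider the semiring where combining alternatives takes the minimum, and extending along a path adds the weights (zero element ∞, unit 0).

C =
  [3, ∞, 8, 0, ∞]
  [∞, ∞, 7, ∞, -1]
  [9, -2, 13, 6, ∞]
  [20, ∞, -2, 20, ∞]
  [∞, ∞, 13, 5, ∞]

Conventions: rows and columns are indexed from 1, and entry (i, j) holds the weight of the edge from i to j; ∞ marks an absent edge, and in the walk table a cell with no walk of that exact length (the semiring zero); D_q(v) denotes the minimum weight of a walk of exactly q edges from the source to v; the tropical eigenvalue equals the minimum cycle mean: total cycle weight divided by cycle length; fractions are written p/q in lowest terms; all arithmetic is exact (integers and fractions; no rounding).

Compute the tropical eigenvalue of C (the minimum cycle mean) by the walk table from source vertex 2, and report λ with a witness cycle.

q=0: [∞, 0, ∞, ∞, ∞]
q=1: [∞, ∞, 7, ∞, -1]
q=2: [16, 5, 12, 4, ∞]
q=3: [19, 10, 2, 16, 4]
q=4: [11, 0, 14, 8, 9]
q=5: [14, 12, 6, 11, -1]
Optimal cycle mean attained by: cycle 2->5->4->3->2, total (-1) + 5 + (-2) + (-2), length 4.
Answer: λ = 0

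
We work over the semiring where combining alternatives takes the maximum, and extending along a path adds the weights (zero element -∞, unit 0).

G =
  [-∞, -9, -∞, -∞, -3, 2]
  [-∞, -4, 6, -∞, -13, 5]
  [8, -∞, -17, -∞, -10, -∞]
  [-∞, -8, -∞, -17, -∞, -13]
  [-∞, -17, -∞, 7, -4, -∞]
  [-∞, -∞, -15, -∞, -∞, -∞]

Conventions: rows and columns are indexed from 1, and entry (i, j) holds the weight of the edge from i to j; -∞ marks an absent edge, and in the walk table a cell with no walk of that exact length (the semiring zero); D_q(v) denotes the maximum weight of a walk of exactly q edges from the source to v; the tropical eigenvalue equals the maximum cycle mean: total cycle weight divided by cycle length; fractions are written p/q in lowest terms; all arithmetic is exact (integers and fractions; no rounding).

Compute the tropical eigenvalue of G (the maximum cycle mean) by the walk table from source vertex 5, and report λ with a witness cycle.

q=0: [-∞, -∞, -∞, -∞, 0, -∞]
q=1: [-∞, -17, -∞, 7, -4, -∞]
q=2: [-∞, -1, -11, 3, -8, -6]
q=3: [-3, -5, 5, -1, -12, 4]
q=4: [13, -9, 1, -5, -5, 0]
q=5: [9, 4, -3, 2, 10, 15]
q=6: [5, 0, 10, 17, 6, 11]
Optimal cycle mean attained by: cycle 1->5->4->2->3->1, total (-3) + 7 + (-8) + 6 + 8, length 5.
Answer: λ = 2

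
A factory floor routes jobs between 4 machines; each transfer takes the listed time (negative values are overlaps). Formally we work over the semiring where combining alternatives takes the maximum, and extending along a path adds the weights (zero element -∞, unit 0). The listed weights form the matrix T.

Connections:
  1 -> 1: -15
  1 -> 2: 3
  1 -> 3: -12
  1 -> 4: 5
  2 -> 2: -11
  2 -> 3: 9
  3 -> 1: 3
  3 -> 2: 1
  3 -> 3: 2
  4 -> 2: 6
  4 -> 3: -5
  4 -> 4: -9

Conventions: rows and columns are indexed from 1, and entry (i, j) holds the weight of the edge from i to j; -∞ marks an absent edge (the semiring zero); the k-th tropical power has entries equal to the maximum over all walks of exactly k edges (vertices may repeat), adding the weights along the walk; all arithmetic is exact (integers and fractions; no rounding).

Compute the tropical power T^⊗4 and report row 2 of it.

T^⊗2:
  [-9, 11, 12, -4]
  [12, 10, 11, -∞]
  [5, 6, 10, 8]
  [-2, -3, 15, -18]
T^⊗3:
  [15, 13, 20, -4]
  [14, 15, 19, 17]
  [13, 14, 15, 10]
  [18, 16, 17, 3]
T^⊗4:
  [23, 21, 22, 20]
  [22, 23, 24, 19]
  [18, 16, 23, 18]
  [20, 21, 25, 23]
Answer: row 2 of T^⊗4 = [22, 23, 24, 19]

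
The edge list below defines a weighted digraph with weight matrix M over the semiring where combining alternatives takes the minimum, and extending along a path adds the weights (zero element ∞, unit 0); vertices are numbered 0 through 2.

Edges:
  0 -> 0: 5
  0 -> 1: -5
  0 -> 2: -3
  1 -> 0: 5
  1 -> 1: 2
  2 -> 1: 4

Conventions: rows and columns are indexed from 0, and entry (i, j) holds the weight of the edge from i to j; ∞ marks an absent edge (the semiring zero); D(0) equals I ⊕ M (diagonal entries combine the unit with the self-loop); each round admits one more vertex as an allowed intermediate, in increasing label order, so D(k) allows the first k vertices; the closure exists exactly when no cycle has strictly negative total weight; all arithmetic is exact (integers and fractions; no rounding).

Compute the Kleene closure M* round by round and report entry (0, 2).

D(0):
  [0, -5, -3]
  [5, 0, ∞]
  [∞, 4, 0]
D(1):
  [0, -5, -3]
  [5, 0, 2]
  [∞, 4, 0]
D(2):
  [0, -5, -3]
  [5, 0, 2]
  [9, 4, 0]
D(3):
  [0, -5, -3]
  [5, 0, 2]
  [9, 4, 0]
Answer: M*[0][2] = -3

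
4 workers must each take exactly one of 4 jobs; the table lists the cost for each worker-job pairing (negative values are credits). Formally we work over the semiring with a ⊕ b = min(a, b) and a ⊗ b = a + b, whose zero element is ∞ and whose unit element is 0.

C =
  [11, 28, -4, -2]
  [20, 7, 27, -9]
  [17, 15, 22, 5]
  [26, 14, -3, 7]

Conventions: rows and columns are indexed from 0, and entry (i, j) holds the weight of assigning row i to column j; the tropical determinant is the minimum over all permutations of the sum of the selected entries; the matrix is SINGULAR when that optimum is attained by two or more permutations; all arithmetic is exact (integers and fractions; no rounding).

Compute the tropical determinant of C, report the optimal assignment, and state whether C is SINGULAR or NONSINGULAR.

σ = (0, 1, 2, 3): 11 + 7 + 22 + 7 = 47
σ = (0, 1, 3, 2): 11 + 7 + 5 + (-3) = 20
σ = (0, 2, 1, 3): 11 + 27 + 15 + 7 = 60
σ = (0, 2, 3, 1): 11 + 27 + 5 + 14 = 57
σ = (0, 3, 1, 2): 11 + (-9) + 15 + (-3) = 14
σ = (0, 3, 2, 1): 11 + (-9) + 22 + 14 = 38
σ = (1, 0, 2, 3): 28 + 20 + 22 + 7 = 77
σ = (1, 0, 3, 2): 28 + 20 + 5 + (-3) = 50
σ = (1, 2, 0, 3): 28 + 27 + 17 + 7 = 79
σ = (1, 2, 3, 0): 28 + 27 + 5 + 26 = 86
σ = (1, 3, 0, 2): 28 + (-9) + 17 + (-3) = 33
σ = (1, 3, 2, 0): 28 + (-9) + 22 + 26 = 67
σ = (2, 0, 1, 3): (-4) + 20 + 15 + 7 = 38
σ = (2, 0, 3, 1): (-4) + 20 + 5 + 14 = 35
σ = (2, 1, 0, 3): (-4) + 7 + 17 + 7 = 27
σ = (2, 1, 3, 0): (-4) + 7 + 5 + 26 = 34
σ = (2, 3, 0, 1): (-4) + (-9) + 17 + 14 = 18
σ = (2, 3, 1, 0): (-4) + (-9) + 15 + 26 = 28
σ = (3, 0, 1, 2): (-2) + 20 + 15 + (-3) = 30
σ = (3, 0, 2, 1): (-2) + 20 + 22 + 14 = 54
σ = (3, 1, 0, 2): (-2) + 7 + 17 + (-3) = 19
σ = (3, 1, 2, 0): (-2) + 7 + 22 + 26 = 53
σ = (3, 2, 0, 1): (-2) + 27 + 17 + 14 = 56
σ = (3, 2, 1, 0): (-2) + 27 + 15 + 26 = 66
Optimal value attained by: σ = (0, 3, 1, 2).
Answer: det⊕(C) = 14; verdict: NONSINGULAR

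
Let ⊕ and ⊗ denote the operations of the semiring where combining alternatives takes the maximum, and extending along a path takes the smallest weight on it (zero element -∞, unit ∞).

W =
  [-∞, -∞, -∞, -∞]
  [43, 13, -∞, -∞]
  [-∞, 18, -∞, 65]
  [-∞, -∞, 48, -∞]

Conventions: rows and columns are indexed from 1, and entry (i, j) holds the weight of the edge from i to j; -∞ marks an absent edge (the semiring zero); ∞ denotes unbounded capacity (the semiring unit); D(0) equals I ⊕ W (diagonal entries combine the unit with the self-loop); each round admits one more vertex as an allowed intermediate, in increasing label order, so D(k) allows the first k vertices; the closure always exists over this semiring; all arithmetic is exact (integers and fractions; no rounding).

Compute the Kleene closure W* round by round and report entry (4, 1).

D(0):
  [∞, -∞, -∞, -∞]
  [43, ∞, -∞, -∞]
  [-∞, 18, ∞, 65]
  [-∞, -∞, 48, ∞]
D(1):
  [∞, -∞, -∞, -∞]
  [43, ∞, -∞, -∞]
  [-∞, 18, ∞, 65]
  [-∞, -∞, 48, ∞]
D(2):
  [∞, -∞, -∞, -∞]
  [43, ∞, -∞, -∞]
  [18, 18, ∞, 65]
  [-∞, -∞, 48, ∞]
D(3):
  [∞, -∞, -∞, -∞]
  [43, ∞, -∞, -∞]
  [18, 18, ∞, 65]
  [18, 18, 48, ∞]
D(4):
  [∞, -∞, -∞, -∞]
  [43, ∞, -∞, -∞]
  [18, 18, ∞, 65]
  [18, 18, 48, ∞]
Answer: W*[4][1] = 18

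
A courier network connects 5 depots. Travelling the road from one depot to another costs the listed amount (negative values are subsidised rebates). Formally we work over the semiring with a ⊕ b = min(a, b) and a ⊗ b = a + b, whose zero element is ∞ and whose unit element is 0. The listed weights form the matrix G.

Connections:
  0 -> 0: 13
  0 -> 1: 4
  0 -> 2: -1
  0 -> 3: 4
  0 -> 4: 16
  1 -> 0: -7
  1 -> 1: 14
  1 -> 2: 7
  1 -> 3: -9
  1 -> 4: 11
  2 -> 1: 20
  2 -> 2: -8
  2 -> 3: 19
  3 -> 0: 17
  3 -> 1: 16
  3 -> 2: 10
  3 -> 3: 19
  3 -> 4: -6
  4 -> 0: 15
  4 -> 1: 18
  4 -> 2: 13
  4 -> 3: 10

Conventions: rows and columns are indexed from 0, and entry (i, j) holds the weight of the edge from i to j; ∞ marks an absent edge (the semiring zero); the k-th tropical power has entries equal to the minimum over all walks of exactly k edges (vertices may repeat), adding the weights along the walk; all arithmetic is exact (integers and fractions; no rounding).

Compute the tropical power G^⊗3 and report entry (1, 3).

G^⊗2:
  [-3, 17, -9, -5, -2]
  [6, -3, -8, -3, -15]
  [13, 12, -16, 11, 13]
  [9, 12, 2, 4, 13]
  [11, 19, 5, 9, 4]
G^⊗3:
  [10, 1, -17, 1, -11]
  [-10, 3, -16, -12, -9]
  [5, 4, -24, 3, 5]
  [5, 13, -6, 3, -2]
  [12, 15, -3, 10, 3]
Key observation: the optimum is the walk 1->0->1->3, with weight (-7) + 4 + (-9) = -12.
Optimal value attained by: walk 1->0->1->3.
Answer: (G^⊗3)[1][3] = -12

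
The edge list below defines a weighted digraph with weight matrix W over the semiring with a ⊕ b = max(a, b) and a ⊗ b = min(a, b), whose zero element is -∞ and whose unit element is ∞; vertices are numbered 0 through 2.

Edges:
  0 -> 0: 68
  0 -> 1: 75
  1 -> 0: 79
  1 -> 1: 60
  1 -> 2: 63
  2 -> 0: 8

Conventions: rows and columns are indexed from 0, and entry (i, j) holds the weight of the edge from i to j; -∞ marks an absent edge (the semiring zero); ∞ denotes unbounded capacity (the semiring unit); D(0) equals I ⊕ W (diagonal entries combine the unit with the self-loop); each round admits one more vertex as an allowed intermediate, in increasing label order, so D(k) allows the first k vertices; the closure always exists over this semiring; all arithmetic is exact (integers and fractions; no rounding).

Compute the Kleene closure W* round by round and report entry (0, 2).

D(0):
  [∞, 75, -∞]
  [79, ∞, 63]
  [8, -∞, ∞]
D(1):
  [∞, 75, -∞]
  [79, ∞, 63]
  [8, 8, ∞]
D(2):
  [∞, 75, 63]
  [79, ∞, 63]
  [8, 8, ∞]
D(3):
  [∞, 75, 63]
  [79, ∞, 63]
  [8, 8, ∞]
Answer: W*[0][2] = 63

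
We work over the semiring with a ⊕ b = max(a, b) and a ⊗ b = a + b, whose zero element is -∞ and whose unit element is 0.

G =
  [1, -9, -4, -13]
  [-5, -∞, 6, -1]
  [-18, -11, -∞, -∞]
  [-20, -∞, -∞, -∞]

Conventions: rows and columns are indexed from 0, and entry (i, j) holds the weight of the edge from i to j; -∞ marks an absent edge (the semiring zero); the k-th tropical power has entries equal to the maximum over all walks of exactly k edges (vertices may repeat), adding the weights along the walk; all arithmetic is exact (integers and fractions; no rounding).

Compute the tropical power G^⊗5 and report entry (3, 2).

G^⊗2:
  [2, -8, -3, -10]
  [-4, -5, -9, -18]
  [-16, -27, -5, -12]
  [-19, -29, -24, -33]
G^⊗3:
  [3, -7, -2, -9]
  [-3, -13, 1, -6]
  [-15, -16, -20, -28]
  [-18, -28, -23, -30]
G^⊗4:
  [4, -6, -1, -8]
  [-2, -10, -7, -14]
  [-14, -24, -10, -17]
  [-17, -27, -22, -29]
G^⊗5:
  [5, -5, 0, -7]
  [-1, -11, -4, -11]
  [-13, -21, -18, -25]
  [-16, -26, -21, -28]
Key observation: the optimum is the walk 3->0->0->0->0->2, with weight (-20) + 1 + 1 + 1 + (-4) = -21.
Optimal value attained by: walk 3->0->0->0->0->2.
Answer: (G^⊗5)[3][2] = -21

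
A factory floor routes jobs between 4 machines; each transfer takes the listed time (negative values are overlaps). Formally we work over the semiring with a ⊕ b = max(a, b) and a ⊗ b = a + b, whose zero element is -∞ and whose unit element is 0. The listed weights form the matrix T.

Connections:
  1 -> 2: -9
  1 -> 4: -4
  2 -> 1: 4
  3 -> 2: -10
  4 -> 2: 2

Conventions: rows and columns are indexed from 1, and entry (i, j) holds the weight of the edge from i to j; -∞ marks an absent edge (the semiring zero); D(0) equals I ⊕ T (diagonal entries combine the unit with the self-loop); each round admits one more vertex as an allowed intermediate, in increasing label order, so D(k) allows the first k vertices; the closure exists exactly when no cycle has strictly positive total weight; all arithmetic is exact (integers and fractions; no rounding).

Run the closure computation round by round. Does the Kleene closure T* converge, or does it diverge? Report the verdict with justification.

D(0):
  [0, -9, -∞, -4]
  [4, 0, -∞, -∞]
  [-∞, -10, 0, -∞]
  [-∞, 2, -∞, 0]
D(1):
  [0, -9, -∞, -4]
  [4, 0, -∞, 0]
  [-∞, -10, 0, -∞]
  [-∞, 2, -∞, 0]
Detection: at round 2, diagonal entry (4, 4) turns strictly positive.
Key observation: the cycle 4->2->1->4 has total weight 2 + 4 + (-4), which is strictly positive.
Answer: DIVERGES — positive cycle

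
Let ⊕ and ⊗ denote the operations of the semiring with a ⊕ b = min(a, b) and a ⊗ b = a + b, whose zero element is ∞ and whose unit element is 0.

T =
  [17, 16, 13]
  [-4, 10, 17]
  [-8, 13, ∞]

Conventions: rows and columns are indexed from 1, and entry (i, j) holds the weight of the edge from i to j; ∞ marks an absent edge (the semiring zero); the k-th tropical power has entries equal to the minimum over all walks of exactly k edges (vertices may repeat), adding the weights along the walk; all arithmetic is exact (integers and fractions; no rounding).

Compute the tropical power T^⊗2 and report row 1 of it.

T^⊗2:
  [5, 26, 30]
  [6, 12, 9]
  [9, 8, 5]
Answer: row 1 of T^⊗2 = [5, 26, 30]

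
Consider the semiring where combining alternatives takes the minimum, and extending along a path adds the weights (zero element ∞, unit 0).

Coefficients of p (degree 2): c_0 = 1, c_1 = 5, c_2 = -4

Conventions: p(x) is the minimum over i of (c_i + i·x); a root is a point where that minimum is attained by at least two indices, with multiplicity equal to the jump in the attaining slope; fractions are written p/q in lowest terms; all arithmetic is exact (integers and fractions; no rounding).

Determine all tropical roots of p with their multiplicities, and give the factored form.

hull edge (i=0, c=1) to (i=2, c=-4): slope -5/2, span 2
Factored form: p(x) = -4 ⊗ (x ⊕ 5/2) ⊗ (x ⊕ 5/2)
Answer: roots = 5/2 (mult 2)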